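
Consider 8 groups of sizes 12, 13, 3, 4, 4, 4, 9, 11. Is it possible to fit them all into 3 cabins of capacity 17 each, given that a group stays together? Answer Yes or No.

Total = 60; ⌈60/17⌉ = 4.
At least 4 cabins are required, but only 3 are allowed.

No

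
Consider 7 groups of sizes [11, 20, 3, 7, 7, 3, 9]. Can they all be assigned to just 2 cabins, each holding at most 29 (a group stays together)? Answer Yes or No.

No

Total = 60; ⌈60/29⌉ = 3.
At least 3 cabins are required, but only 2 are allowed.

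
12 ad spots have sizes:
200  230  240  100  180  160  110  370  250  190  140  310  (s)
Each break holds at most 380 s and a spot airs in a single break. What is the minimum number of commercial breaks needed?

7

Total = 370 + 310 + 250 + 240 + 230 + 200 + 190 + 180 + 160 + 140 + 110 + 100 = 2480 s.
Lower bound: ⌈2480/380⌉ = 7 commercial breaks.
A packing using 7 commercial breaks:
  break 1: 370 = 370
  break 2: 310 = 310
  break 3: 250 + 110 = 360
  break 4: 240 + 140 = 380
  break 5: 230 + 100 = 330
  break 6: 200 + 180 = 380
  break 7: 190 + 160 = 350
This matches the lower bound, so 7 is optimal.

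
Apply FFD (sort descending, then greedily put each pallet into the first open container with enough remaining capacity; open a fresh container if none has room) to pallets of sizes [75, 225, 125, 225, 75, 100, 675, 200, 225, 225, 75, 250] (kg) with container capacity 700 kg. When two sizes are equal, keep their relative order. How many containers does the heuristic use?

Sorted descending: 675, 250, 225, 225, 225, 225, 200, 125, 100, 75, 75, 75.
  675 → container 1 (new)  [load 675/700]
  250 → container 2 (new)  [load 250/700]
  225 → container 2  [load 475/700]
  225 → container 2  [load 700/700]
  225 → container 3 (new)  [load 225/700]
  225 → container 3  [load 450/700]
  200 → container 3  [load 650/700]
  125 → container 4 (new)  [load 125/700]
  100 → container 4  [load 225/700]
  75 → container 4  [load 300/700]
  75 → container 4  [load 375/700]
  75 → container 4  [load 450/700]
4 containers opened.

4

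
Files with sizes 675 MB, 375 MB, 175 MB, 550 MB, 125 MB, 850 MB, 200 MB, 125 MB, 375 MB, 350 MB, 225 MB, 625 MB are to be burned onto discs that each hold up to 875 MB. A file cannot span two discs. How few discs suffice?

6

Total = 850 + 675 + 625 + 550 + 375 + 375 + 350 + 225 + 200 + 175 + 125 + 125 = 4650 MB.
Lower bound: ⌈4650/875⌉ = 6 discs.
A packing using 6 discs:
  disc 1: 850 = 850
  disc 2: 675 + 200 = 875
  disc 3: 625 + 225 = 850
  disc 4: 550 + 175 + 125 = 850
  disc 5: 375 + 375 + 125 = 875
  disc 6: 350 = 350
This matches the lower bound, so 6 is optimal.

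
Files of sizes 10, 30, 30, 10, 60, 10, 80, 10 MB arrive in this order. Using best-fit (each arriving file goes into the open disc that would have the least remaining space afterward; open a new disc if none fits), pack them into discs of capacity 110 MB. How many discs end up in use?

  10 → disc 1 (new)  [load 10/110]
  30 → disc 1  [load 40/110]
  30 → disc 1  [load 70/110]
  10 → disc 1  [load 80/110]
  60 → disc 2 (new)  [load 60/110]
  10 → disc 1  [load 90/110]
  80 → disc 3 (new)  [load 80/110]
  10 → disc 1  [load 100/110]
3 discs opened.

3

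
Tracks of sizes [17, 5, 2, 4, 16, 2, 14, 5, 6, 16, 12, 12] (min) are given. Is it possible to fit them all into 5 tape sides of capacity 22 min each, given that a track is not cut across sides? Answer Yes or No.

Total = 111 min; ⌈111/22⌉ = 6.
At least 6 tape sides are required, but only 5 are allowed.

No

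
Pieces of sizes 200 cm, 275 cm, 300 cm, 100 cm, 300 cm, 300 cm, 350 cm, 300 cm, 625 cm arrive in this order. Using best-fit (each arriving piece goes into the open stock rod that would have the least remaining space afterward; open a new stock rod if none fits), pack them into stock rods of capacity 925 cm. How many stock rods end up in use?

  200 → stock rod 1 (new)  [load 200/925]
  275 → stock rod 1  [load 475/925]
  300 → stock rod 1  [load 775/925]
  100 → stock rod 1  [load 875/925]
  300 → stock rod 2 (new)  [load 300/925]
  300 → stock rod 2  [load 600/925]
  350 → stock rod 3 (new)  [load 350/925]
  300 → stock rod 2  [load 900/925]
  625 → stock rod 4 (new)  [load 625/925]
4 stock rods opened.

4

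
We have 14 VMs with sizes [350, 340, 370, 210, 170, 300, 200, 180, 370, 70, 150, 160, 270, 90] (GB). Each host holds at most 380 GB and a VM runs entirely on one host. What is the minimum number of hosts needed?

9

Total = 370 + 370 + 350 + 340 + 300 + 270 + 210 + 200 + 180 + 170 + 160 + 150 + 90 + 70 = 3230 GB.
Lower bound: ⌈3230/380⌉ = 9 hosts.
A packing using 9 hosts:
  host 1: 370 = 370
  host 2: 370 = 370
  host 3: 350 = 350
  host 4: 340 = 340
  host 5: 300 + 70 = 370
  host 6: 270 + 90 = 360
  host 7: 210 + 170 = 380
  host 8: 200 + 180 = 380
  host 9: 160 + 150 = 310
This matches the lower bound, so 9 is optimal.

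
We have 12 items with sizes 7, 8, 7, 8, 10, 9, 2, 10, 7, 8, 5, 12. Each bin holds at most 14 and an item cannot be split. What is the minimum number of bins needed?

Total = 12 + 10 + 10 + 9 + 8 + 8 + 8 + 7 + 7 + 7 + 5 + 2 = 93.
Lower bound: ⌈93/14⌉ = 7 bins.
A packing using 9 bins:
  bin 1: 12 + 2 = 14
  bin 2: 10 = 10
  bin 3: 10 = 10
  bin 4: 9 + 5 = 14
  bin 5: 8 = 8
  bin 6: 8 = 8
  bin 7: 8 = 8
  bin 8: 7 + 7 = 14
  bin 9: 7 = 7
No arrangement into 8 bins stays within capacity, so 9 is optimal.

9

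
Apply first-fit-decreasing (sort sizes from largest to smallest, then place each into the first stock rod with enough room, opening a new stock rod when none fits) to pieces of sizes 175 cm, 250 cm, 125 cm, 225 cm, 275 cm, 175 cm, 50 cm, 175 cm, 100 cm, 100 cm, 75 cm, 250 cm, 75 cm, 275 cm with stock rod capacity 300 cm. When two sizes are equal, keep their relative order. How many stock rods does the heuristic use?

9

Sorted descending: 275, 275, 250, 250, 225, 175, 175, 175, 125, 100, 100, 75, 75, 50.
  275 → stock rod 1 (new)  [load 275/300]
  275 → stock rod 2 (new)  [load 275/300]
  250 → stock rod 3 (new)  [load 250/300]
  250 → stock rod 4 (new)  [load 250/300]
  225 → stock rod 5 (new)  [load 225/300]
  175 → stock rod 6 (new)  [load 175/300]
  175 → stock rod 7 (new)  [load 175/300]
  175 → stock rod 8 (new)  [load 175/300]
  125 → stock rod 6  [load 300/300]
  100 → stock rod 7  [load 275/300]
  100 → stock rod 8  [load 275/300]
  75 → stock rod 5  [load 300/300]
  75 → stock rod 9 (new)  [load 75/300]
  50 → stock rod 3  [load 300/300]
9 stock rods opened.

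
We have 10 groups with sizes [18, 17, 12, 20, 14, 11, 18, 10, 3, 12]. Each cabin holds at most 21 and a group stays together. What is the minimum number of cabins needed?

8

Total = 20 + 18 + 18 + 17 + 14 + 12 + 12 + 11 + 10 + 3 = 135.
Lower bound: ⌈135/21⌉ = 7 cabins.
Also, 8 groups each exceed 21/2, and no two of those can share a cabin, so at least 8 cabins are needed.
A packing using 8 cabins:
  cabin 1: 20 = 20
  cabin 2: 18 + 3 = 21
  cabin 3: 18 = 18
  cabin 4: 17 = 17
  cabin 5: 14 = 14
  cabin 6: 12 = 12
  cabin 7: 12 = 12
  cabin 8: 11 + 10 = 21
This matches the lower bound, so 8 is optimal.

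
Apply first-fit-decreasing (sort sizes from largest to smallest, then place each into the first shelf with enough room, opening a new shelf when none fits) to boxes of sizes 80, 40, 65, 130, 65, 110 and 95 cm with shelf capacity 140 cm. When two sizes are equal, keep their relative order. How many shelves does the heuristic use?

Sorted descending: 130, 110, 95, 80, 65, 65, 40.
  130 → shelf 1 (new)  [load 130/140]
  110 → shelf 2 (new)  [load 110/140]
  95 → shelf 3 (new)  [load 95/140]
  80 → shelf 4 (new)  [load 80/140]
  65 → shelf 5 (new)  [load 65/140]
  65 → shelf 5  [load 130/140]
  40 → shelf 3  [load 135/140]
5 shelves opened.

5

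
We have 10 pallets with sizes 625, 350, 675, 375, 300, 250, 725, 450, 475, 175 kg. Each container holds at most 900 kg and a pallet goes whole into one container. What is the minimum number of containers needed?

6

Total = 725 + 675 + 625 + 475 + 450 + 375 + 350 + 300 + 250 + 175 = 4400 kg.
Lower bound: ⌈4400/900⌉ = 5 containers.
A packing using 6 containers:
  container 1: 725 + 175 = 900
  container 2: 675 = 675
  container 3: 625 + 250 = 875
  container 4: 475 + 375 = 850
  container 5: 450 + 350 = 800
  container 6: 300 = 300
No arrangement into 5 containers stays within capacity, so 6 is optimal.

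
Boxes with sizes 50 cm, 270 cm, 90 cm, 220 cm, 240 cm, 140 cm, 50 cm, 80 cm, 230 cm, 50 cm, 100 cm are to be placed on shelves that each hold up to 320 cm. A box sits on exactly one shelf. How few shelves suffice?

5

Total = 270 + 240 + 230 + 220 + 140 + 100 + 90 + 80 + 50 + 50 + 50 = 1520 cm.
Lower bound: ⌈1520/320⌉ = 5 shelves.
A packing using 5 shelves:
  shelf 1: 270 + 50 = 320
  shelf 2: 240 + 80 = 320
  shelf 3: 230 + 90 = 320
  shelf 4: 220 + 100 = 320
  shelf 5: 140 + 50 + 50 = 240
This matches the lower bound, so 5 is optimal.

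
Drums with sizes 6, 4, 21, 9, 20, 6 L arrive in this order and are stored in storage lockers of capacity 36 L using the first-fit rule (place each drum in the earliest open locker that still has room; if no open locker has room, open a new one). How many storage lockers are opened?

2

  6 → locker 1 (new)  [load 6/36]
  4 → locker 1  [load 10/36]
  21 → locker 1  [load 31/36]
  9 → locker 2 (new)  [load 9/36]
  20 → locker 2  [load 29/36]
  6 → locker 2  [load 35/36]
2 storage lockers opened.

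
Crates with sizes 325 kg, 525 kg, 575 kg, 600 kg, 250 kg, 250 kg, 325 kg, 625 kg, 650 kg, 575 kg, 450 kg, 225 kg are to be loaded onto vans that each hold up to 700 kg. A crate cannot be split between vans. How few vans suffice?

Total = 650 + 625 + 600 + 575 + 575 + 525 + 450 + 325 + 325 + 250 + 250 + 225 = 5375 kg.
Lower bound: ⌈5375/700⌉ = 8 vans.
A packing using 9 vans:
  van 1: 650 = 650
  van 2: 625 = 625
  van 3: 600 = 600
  van 4: 575 = 575
  van 5: 575 = 575
  van 6: 525 = 525
  van 7: 450 + 250 = 700
  van 8: 325 + 325 = 650
  van 9: 250 + 225 = 475
No arrangement into 8 vans stays within capacity, so 9 is optimal.

9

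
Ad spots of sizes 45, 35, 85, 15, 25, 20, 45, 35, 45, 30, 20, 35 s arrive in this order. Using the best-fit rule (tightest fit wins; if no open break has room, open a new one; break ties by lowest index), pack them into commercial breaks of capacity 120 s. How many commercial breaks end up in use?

4

  45 → break 1 (new)  [load 45/120]
  35 → break 1  [load 80/120]
  85 → break 2 (new)  [load 85/120]
  15 → break 2  [load 100/120]
  25 → break 1  [load 105/120]
  20 → break 2  [load 120/120]
  45 → break 3 (new)  [load 45/120]
  35 → break 3  [load 80/120]
  45 → break 4 (new)  [load 45/120]
  30 → break 3  [load 110/120]
  20 → break 4  [load 65/120]
  35 → break 4  [load 100/120]
4 commercial breaks opened.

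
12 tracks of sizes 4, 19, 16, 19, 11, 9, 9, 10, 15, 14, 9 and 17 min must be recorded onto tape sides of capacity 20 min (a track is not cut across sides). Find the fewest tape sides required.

Total = 19 + 19 + 17 + 16 + 15 + 14 + 11 + 10 + 9 + 9 + 9 + 4 = 152 min.
Lower bound: ⌈152/20⌉ = 8 tape sides.
A packing using 9 tape sides:
  side 1: 19 = 19
  side 2: 19 = 19
  side 3: 17 = 17
  side 4: 16 + 4 = 20
  side 5: 15 = 15
  side 6: 14 = 14
  side 7: 11 + 9 = 20
  side 8: 10 + 9 = 19
  side 9: 9 = 9
No arrangement into 8 tape sides stays within capacity, so 9 is optimal.

9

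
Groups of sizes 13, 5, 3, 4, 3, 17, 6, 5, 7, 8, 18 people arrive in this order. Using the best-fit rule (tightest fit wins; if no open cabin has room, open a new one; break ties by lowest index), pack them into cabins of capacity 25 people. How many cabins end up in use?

  13 → cabin 1 (new)  [load 13/25]
  5 → cabin 1  [load 18/25]
  3 → cabin 1  [load 21/25]
  4 → cabin 1  [load 25/25]
  3 → cabin 2 (new)  [load 3/25]
  17 → cabin 2  [load 20/25]
  6 → cabin 3 (new)  [load 6/25]
  5 → cabin 2  [load 25/25]
  7 → cabin 3  [load 13/25]
  8 → cabin 3  [load 21/25]
  18 → cabin 4 (new)  [load 18/25]
4 cabins opened.

4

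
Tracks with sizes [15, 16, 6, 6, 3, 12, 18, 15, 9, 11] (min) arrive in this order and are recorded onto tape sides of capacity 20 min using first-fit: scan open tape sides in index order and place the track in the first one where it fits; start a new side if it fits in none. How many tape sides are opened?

7

  15 → side 1 (new)  [load 15/20]
  16 → side 2 (new)  [load 16/20]
  6 → side 3 (new)  [load 6/20]
  6 → side 3  [load 12/20]
  3 → side 1  [load 18/20]
  12 → side 4 (new)  [load 12/20]
  18 → side 5 (new)  [load 18/20]
  15 → side 6 (new)  [load 15/20]
  9 → side 7 (new)  [load 9/20]
  11 → side 7  [load 20/20]
7 tape sides opened.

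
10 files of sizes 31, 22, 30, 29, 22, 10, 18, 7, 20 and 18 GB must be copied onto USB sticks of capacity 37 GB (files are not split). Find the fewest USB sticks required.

7

Total = 31 + 30 + 29 + 22 + 22 + 20 + 18 + 18 + 10 + 7 = 207 GB.
Lower bound: ⌈207/37⌉ = 6 USB sticks.
A packing using 7 USB sticks:
  USB stick 1: 31 = 31
  USB stick 2: 30 + 7 = 37
  USB stick 3: 29 = 29
  USB stick 4: 22 + 10 = 32
  USB stick 5: 22 = 22
  USB stick 6: 20 = 20
  USB stick 7: 18 + 18 = 36
No arrangement into 6 USB sticks stays within capacity, so 7 is optimal.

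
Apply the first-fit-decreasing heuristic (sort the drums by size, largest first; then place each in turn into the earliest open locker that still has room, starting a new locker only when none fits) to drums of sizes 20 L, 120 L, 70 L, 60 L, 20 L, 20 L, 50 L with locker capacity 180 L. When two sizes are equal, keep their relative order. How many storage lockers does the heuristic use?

Sorted descending: 120, 70, 60, 50, 20, 20, 20.
  120 → locker 1 (new)  [load 120/180]
  70 → locker 2 (new)  [load 70/180]
  60 → locker 1  [load 180/180]
  50 → locker 2  [load 120/180]
  20 → locker 2  [load 140/180]
  20 → locker 2  [load 160/180]
  20 → locker 2  [load 180/180]
2 storage lockers opened.

2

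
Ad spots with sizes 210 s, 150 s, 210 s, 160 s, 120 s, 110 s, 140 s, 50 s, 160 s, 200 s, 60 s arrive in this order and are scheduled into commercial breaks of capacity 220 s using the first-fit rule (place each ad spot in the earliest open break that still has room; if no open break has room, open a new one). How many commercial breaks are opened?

9

  210 → break 1 (new)  [load 210/220]
  150 → break 2 (new)  [load 150/220]
  210 → break 3 (new)  [load 210/220]
  160 → break 4 (new)  [load 160/220]
  120 → break 5 (new)  [load 120/220]
  110 → break 6 (new)  [load 110/220]
  140 → break 7 (new)  [load 140/220]
  50 → break 2  [load 200/220]
  160 → break 8 (new)  [load 160/220]
  200 → break 9 (new)  [load 200/220]
  60 → break 4  [load 220/220]
9 commercial breaks opened.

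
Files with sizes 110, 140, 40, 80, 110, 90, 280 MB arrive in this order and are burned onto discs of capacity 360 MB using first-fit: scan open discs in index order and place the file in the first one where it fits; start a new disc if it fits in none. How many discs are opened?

3

  110 → disc 1 (new)  [load 110/360]
  140 → disc 1  [load 250/360]
  40 → disc 1  [load 290/360]
  80 → disc 2 (new)  [load 80/360]
  110 → disc 2  [load 190/360]
  90 → disc 2  [load 280/360]
  280 → disc 3 (new)  [load 280/360]
3 discs opened.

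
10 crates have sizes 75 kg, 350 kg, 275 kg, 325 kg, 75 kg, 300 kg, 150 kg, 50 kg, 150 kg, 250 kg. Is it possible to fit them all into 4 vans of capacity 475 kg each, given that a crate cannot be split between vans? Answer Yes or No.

Total = 2000 kg; ⌈2000/475⌉ = 5.
At least 5 vans are required, but only 4 are allowed.

No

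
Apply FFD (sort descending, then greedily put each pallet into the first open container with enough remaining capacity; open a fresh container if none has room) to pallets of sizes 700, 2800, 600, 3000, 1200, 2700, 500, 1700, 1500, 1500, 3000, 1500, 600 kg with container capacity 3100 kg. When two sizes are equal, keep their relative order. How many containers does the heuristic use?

8

Sorted descending: 3000, 3000, 2800, 2700, 1700, 1500, 1500, 1500, 1200, 700, 600, 600, 500.
  3000 → container 1 (new)  [load 3000/3100]
  3000 → container 2 (new)  [load 3000/3100]
  2800 → container 3 (new)  [load 2800/3100]
  2700 → container 4 (new)  [load 2700/3100]
  1700 → container 5 (new)  [load 1700/3100]
  1500 → container 6 (new)  [load 1500/3100]
  1500 → container 6  [load 3000/3100]
  1500 → container 7 (new)  [load 1500/3100]
  1200 → container 5  [load 2900/3100]
  700 → container 7  [load 2200/3100]
  600 → container 7  [load 2800/3100]
  600 → container 8 (new)  [load 600/3100]
  500 → container 8  [load 1100/3100]
8 containers opened.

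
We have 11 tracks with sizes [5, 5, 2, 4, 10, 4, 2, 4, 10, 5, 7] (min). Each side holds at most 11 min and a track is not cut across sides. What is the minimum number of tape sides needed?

Total = 10 + 10 + 7 + 5 + 5 + 5 + 4 + 4 + 4 + 2 + 2 = 58 min.
Lower bound: ⌈58/11⌉ = 6 tape sides.
A packing using 6 tape sides:
  side 1: 10 = 10
  side 2: 10 = 10
  side 3: 7 + 4 = 11
  side 4: 5 + 5 = 10
  side 5: 5 + 4 + 2 = 11
  side 6: 4 + 2 = 6
This matches the lower bound, so 6 is optimal.

6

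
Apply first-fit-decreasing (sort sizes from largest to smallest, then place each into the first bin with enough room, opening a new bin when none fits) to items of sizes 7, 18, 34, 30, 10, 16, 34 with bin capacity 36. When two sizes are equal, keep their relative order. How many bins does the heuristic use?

5

Sorted descending: 34, 34, 30, 18, 16, 10, 7.
  34 → bin 1 (new)  [load 34/36]
  34 → bin 2 (new)  [load 34/36]
  30 → bin 3 (new)  [load 30/36]
  18 → bin 4 (new)  [load 18/36]
  16 → bin 4  [load 34/36]
  10 → bin 5 (new)  [load 10/36]
  7 → bin 5  [load 17/36]
5 bins opened.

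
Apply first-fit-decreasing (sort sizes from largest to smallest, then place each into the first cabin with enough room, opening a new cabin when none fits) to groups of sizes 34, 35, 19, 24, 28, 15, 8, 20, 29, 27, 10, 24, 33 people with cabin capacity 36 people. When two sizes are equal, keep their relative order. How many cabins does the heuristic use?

Sorted descending: 35, 34, 33, 29, 28, 27, 24, 24, 20, 19, 15, 10, 8.
  35 → cabin 1 (new)  [load 35/36]
  34 → cabin 2 (new)  [load 34/36]
  33 → cabin 3 (new)  [load 33/36]
  29 → cabin 4 (new)  [load 29/36]
  28 → cabin 5 (new)  [load 28/36]
  27 → cabin 6 (new)  [load 27/36]
  24 → cabin 7 (new)  [load 24/36]
  24 → cabin 8 (new)  [load 24/36]
  20 → cabin 9 (new)  [load 20/36]
  19 → cabin 10 (new)  [load 19/36]
  15 → cabin 9  [load 35/36]
  10 → cabin 7  [load 34/36]
  8 → cabin 5  [load 36/36]
10 cabins opened.

10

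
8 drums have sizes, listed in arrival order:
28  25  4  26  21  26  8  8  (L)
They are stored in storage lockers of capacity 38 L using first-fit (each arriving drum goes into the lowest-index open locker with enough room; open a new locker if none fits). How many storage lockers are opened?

5

  28 → locker 1 (new)  [load 28/38]
  25 → locker 2 (new)  [load 25/38]
  4 → locker 1  [load 32/38]
  26 → locker 3 (new)  [load 26/38]
  21 → locker 4 (new)  [load 21/38]
  26 → locker 5 (new)  [load 26/38]
  8 → locker 2  [load 33/38]
  8 → locker 3  [load 34/38]
5 storage lockers opened.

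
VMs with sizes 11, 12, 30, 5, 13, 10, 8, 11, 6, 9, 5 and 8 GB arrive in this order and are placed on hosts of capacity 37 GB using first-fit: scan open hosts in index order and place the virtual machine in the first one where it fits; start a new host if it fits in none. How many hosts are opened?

4

  11 → host 1 (new)  [load 11/37]
  12 → host 1  [load 23/37]
  30 → host 2 (new)  [load 30/37]
  5 → host 1  [load 28/37]
  13 → host 3 (new)  [load 13/37]
  10 → host 3  [load 23/37]
  8 → host 1  [load 36/37]
  11 → host 3  [load 34/37]
  6 → host 2  [load 36/37]
  9 → host 4 (new)  [load 9/37]
  5 → host 4  [load 14/37]
  8 → host 4  [load 22/37]
4 hosts opened.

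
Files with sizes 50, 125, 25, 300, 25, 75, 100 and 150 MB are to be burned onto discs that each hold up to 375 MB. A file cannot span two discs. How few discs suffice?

3

Total = 300 + 150 + 125 + 100 + 75 + 50 + 25 + 25 = 850 MB.
Lower bound: ⌈850/375⌉ = 3 discs.
A packing using 3 discs:
  disc 1: 300 + 75 = 375
  disc 2: 150 + 125 + 100 = 375
  disc 3: 50 + 25 + 25 = 100
This matches the lower bound, so 3 is optimal.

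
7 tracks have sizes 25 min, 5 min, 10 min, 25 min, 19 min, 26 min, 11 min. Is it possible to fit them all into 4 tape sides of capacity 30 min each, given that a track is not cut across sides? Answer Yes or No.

No

Total = 121 min; ⌈121/30⌉ = 5.
At least 5 tape sides are required, but only 4 are allowed.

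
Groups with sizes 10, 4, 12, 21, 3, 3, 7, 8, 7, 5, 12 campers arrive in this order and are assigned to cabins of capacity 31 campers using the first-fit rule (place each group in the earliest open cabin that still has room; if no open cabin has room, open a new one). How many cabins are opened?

  10 → cabin 1 (new)  [load 10/31]
  4 → cabin 1  [load 14/31]
  12 → cabin 1  [load 26/31]
  21 → cabin 2 (new)  [load 21/31]
  3 → cabin 1  [load 29/31]
  3 → cabin 2  [load 24/31]
  7 → cabin 2  [load 31/31]
  8 → cabin 3 (new)  [load 8/31]
  7 → cabin 3  [load 15/31]
  5 → cabin 3  [load 20/31]
  12 → cabin 4 (new)  [load 12/31]
4 cabins opened.

4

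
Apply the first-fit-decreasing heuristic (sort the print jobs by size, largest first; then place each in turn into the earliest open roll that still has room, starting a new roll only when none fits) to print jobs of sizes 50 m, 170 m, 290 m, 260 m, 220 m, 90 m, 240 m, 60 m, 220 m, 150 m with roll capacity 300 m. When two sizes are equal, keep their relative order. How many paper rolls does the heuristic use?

7

Sorted descending: 290, 260, 240, 220, 220, 170, 150, 90, 60, 50.
  290 → roll 1 (new)  [load 290/300]
  260 → roll 2 (new)  [load 260/300]
  240 → roll 3 (new)  [load 240/300]
  220 → roll 4 (new)  [load 220/300]
  220 → roll 5 (new)  [load 220/300]
  170 → roll 6 (new)  [load 170/300]
  150 → roll 7 (new)  [load 150/300]
  90 → roll 6  [load 260/300]
  60 → roll 3  [load 300/300]
  50 → roll 4  [load 270/300]
7 paper rolls opened.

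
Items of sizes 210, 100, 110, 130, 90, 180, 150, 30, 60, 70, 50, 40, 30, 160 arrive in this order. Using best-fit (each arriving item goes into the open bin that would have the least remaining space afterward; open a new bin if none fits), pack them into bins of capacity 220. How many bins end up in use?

  210 → bin 1 (new)  [load 210/220]
  100 → bin 2 (new)  [load 100/220]
  110 → bin 2  [load 210/220]
  130 → bin 3 (new)  [load 130/220]
  90 → bin 3  [load 220/220]
  180 → bin 4 (new)  [load 180/220]
  150 → bin 5 (new)  [load 150/220]
  30 → bin 4  [load 210/220]
  60 → bin 5  [load 210/220]
  70 → bin 6 (new)  [load 70/220]
  50 → bin 6  [load 120/220]
  40 → bin 6  [load 160/220]
  30 → bin 6  [load 190/220]
  160 → bin 7 (new)  [load 160/220]
7 bins opened.

7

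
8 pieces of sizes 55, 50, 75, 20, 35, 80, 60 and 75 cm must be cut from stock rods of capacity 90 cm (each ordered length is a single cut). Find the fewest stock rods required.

6

Total = 80 + 75 + 75 + 60 + 55 + 50 + 35 + 20 = 450 cm.
Lower bound: ⌈450/90⌉ = 5 stock rods.
Also, 6 pieces each exceed 45 cm, and no two of those can share a stock rod, so at least 6 stock rods are needed.
A packing using 6 stock rods:
  stock rod 1: 80 = 80
  stock rod 2: 75 = 75
  stock rod 3: 75 = 75
  stock rod 4: 60 + 20 = 80
  stock rod 5: 55 + 35 = 90
  stock rod 6: 50 = 50
This matches the lower bound, so 6 is optimal.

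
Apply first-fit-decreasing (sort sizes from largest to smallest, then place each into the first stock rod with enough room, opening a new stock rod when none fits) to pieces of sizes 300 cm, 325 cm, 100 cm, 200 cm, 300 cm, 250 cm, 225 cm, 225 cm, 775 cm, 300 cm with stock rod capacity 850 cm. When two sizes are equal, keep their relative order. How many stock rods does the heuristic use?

4

Sorted descending: 775, 325, 300, 300, 300, 250, 225, 225, 200, 100.
  775 → stock rod 1 (new)  [load 775/850]
  325 → stock rod 2 (new)  [load 325/850]
  300 → stock rod 2  [load 625/850]
  300 → stock rod 3 (new)  [load 300/850]
  300 → stock rod 3  [load 600/850]
  250 → stock rod 3  [load 850/850]
  225 → stock rod 2  [load 850/850]
  225 → stock rod 4 (new)  [load 225/850]
  200 → stock rod 4  [load 425/850]
  100 → stock rod 4  [load 525/850]
4 stock rods opened.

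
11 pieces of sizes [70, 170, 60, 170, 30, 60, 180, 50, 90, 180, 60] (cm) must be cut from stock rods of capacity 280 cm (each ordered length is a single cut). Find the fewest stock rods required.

Total = 180 + 180 + 170 + 170 + 90 + 70 + 60 + 60 + 60 + 50 + 30 = 1120 cm.
Lower bound: ⌈1120/280⌉ = 4 stock rods.
A packing using 5 stock rods:
  stock rod 1: 180 + 90 = 270
  stock rod 2: 180 + 70 + 30 = 280
  stock rod 3: 170 + 60 + 50 = 280
  stock rod 4: 170 + 60 = 230
  stock rod 5: 60 = 60
No arrangement into 4 stock rods stays within capacity, so 5 is optimal.

5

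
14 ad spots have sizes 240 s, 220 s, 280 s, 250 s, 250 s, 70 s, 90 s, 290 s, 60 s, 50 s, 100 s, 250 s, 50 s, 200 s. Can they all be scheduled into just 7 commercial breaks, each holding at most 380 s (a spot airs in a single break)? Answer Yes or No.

Total = 2400 s; ⌈2400/380⌉ = 7.
8 ad spots each exceed half the capacity and cannot share a break, forcing at least 8 commercial breaks.
At least 8 commercial breaks are required, but only 7 are allowed.

No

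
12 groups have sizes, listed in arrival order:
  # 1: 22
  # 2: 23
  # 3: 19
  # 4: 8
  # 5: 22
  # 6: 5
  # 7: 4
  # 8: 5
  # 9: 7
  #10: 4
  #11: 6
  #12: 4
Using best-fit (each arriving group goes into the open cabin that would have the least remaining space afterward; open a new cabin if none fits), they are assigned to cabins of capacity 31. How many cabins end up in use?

  22 → cabin 1 (new)  [load 22/31]
  23 → cabin 2 (new)  [load 23/31]
  19 → cabin 3 (new)  [load 19/31]
  8 → cabin 2  [load 31/31]
  22 → cabin 4 (new)  [load 22/31]
  5 → cabin 1  [load 27/31]
  4 → cabin 1  [load 31/31]
  5 → cabin 4  [load 27/31]
  7 → cabin 3  [load 26/31]
  4 → cabin 4  [load 31/31]
  6 → cabin 5 (new)  [load 6/31]
  4 → cabin 3  [load 30/31]
5 cabins opened.

5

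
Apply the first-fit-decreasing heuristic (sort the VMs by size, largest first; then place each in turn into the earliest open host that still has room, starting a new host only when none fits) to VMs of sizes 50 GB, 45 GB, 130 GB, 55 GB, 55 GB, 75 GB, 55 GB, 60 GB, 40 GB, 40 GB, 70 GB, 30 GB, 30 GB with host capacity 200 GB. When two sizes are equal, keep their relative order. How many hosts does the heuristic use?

4

Sorted descending: 130, 75, 70, 60, 55, 55, 55, 50, 45, 40, 40, 30, 30.
  130 → host 1 (new)  [load 130/200]
  75 → host 2 (new)  [load 75/200]
  70 → host 1  [load 200/200]
  60 → host 2  [load 135/200]
  55 → host 2  [load 190/200]
  55 → host 3 (new)  [load 55/200]
  55 → host 3  [load 110/200]
  50 → host 3  [load 160/200]
  45 → host 4 (new)  [load 45/200]
  40 → host 3  [load 200/200]
  40 → host 4  [load 85/200]
  30 → host 4  [load 115/200]
  30 → host 4  [load 145/200]
4 hosts opened.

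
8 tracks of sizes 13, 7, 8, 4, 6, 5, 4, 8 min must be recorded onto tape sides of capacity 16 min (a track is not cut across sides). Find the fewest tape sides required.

4

Total = 13 + 8 + 8 + 7 + 6 + 5 + 4 + 4 = 55 min.
Lower bound: ⌈55/16⌉ = 4 tape sides.
A packing using 4 tape sides:
  side 1: 13 = 13
  side 2: 8 + 8 = 16
  side 3: 7 + 6 = 13
  side 4: 5 + 4 + 4 = 13
This matches the lower bound, so 4 is optimal.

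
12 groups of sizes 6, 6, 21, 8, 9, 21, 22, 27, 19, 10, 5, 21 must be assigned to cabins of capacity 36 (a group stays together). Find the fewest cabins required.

6

Total = 27 + 22 + 21 + 21 + 21 + 19 + 10 + 9 + 8 + 6 + 6 + 5 = 175.
Lower bound: ⌈175/36⌉ = 5 cabins.
Also, 6 groups each exceed 18, and no two of those can share a cabin, so at least 6 cabins are needed.
A packing using 6 cabins:
  cabin 1: 27 + 9 = 36
  cabin 2: 22 + 10 = 32
  cabin 3: 21 + 8 + 6 = 35
  cabin 4: 21 + 6 + 5 = 32
  cabin 5: 21 = 21
  cabin 6: 19 = 19
This matches the lower bound, so 6 is optimal.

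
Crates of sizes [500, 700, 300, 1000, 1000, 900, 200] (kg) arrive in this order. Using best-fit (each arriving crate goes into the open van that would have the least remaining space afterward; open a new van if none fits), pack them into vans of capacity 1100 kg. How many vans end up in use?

5

  500 → van 1 (new)  [load 500/1100]
  700 → van 2 (new)  [load 700/1100]
  300 → van 2  [load 1000/1100]
  1000 → van 3 (new)  [load 1000/1100]
  1000 → van 4 (new)  [load 1000/1100]
  900 → van 5 (new)  [load 900/1100]
  200 → van 5  [load 1100/1100]
5 vans opened.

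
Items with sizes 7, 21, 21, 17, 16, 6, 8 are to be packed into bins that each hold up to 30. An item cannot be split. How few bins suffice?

Total = 21 + 21 + 17 + 16 + 8 + 7 + 6 = 96.
Lower bound: ⌈96/30⌉ = 4 bins.
A packing using 4 bins:
  bin 1: 21 + 8 = 29
  bin 2: 21 + 7 = 28
  bin 3: 17 + 6 = 23
  bin 4: 16 = 16
This matches the lower bound, so 4 is optimal.

4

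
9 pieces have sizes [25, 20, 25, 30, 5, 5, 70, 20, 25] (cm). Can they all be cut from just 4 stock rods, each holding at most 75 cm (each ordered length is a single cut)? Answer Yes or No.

A valid assignment using 3 stock rods:
  stock rod 1: 70 + 5 = 75
  stock rod 2: 30 + 25 + 20 = 75
  stock rod 3: 25 + 25 + 20 + 5 = 75
That uses only 3 ≤ 4, so 4 stock rods are enough.

Yes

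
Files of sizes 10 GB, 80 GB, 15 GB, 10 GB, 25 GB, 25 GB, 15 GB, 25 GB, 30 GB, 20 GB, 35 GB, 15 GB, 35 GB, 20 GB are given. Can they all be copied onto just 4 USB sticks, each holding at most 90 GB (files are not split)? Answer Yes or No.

A valid assignment using 4 USB sticks:
  USB stick 1: 80 + 10 = 90
  USB stick 2: 35 + 35 + 20 = 90
  USB stick 3: 30 + 25 + 25 + 10 = 90
  USB stick 4: 25 + 20 + 15 + 15 + 15 = 90
Every load is within 90 GB, so 4 USB sticks suffice.

Yes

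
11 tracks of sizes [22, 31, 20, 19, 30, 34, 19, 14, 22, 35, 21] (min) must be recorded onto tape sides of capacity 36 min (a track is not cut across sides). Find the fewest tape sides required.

10

Total = 35 + 34 + 31 + 30 + 22 + 22 + 21 + 20 + 19 + 19 + 14 = 267 min.
Lower bound: ⌈267/36⌉ = 8 tape sides.
Also, 10 tracks each exceed 18 min, and no two of those can share a side, so at least 10 tape sides are needed.
A packing using 10 tape sides:
  side 1: 35 = 35
  side 2: 34 = 34
  side 3: 31 = 31
  side 4: 30 = 30
  side 5: 22 + 14 = 36
  side 6: 22 = 22
  side 7: 21 = 21
  side 8: 20 = 20
  side 9: 19 = 19
  side 10: 19 = 19
This matches the lower bound, so 10 is optimal.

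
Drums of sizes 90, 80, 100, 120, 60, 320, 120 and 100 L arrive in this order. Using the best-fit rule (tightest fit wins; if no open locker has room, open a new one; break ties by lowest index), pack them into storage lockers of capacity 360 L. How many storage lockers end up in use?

3

  90 → locker 1 (new)  [load 90/360]
  80 → locker 1  [load 170/360]
  100 → locker 1  [load 270/360]
  120 → locker 2 (new)  [load 120/360]
  60 → locker 1  [load 330/360]
  320 → locker 3 (new)  [load 320/360]
  120 → locker 2  [load 240/360]
  100 → locker 2  [load 340/360]
3 storage lockers opened.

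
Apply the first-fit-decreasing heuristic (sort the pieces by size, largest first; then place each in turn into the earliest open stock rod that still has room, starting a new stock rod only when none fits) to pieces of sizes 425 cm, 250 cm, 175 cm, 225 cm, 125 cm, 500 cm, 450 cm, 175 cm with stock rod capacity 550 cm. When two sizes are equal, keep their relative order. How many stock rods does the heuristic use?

5

Sorted descending: 500, 450, 425, 250, 225, 175, 175, 125.
  500 → stock rod 1 (new)  [load 500/550]
  450 → stock rod 2 (new)  [load 450/550]
  425 → stock rod 3 (new)  [load 425/550]
  250 → stock rod 4 (new)  [load 250/550]
  225 → stock rod 4  [load 475/550]
  175 → stock rod 5 (new)  [load 175/550]
  175 → stock rod 5  [load 350/550]
  125 → stock rod 3  [load 550/550]
5 stock rods opened.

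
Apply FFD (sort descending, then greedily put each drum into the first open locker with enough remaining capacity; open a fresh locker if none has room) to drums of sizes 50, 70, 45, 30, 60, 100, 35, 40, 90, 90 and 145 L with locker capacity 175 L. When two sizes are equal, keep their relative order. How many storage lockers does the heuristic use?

Sorted descending: 145, 100, 90, 90, 70, 60, 50, 45, 40, 35, 30.
  145 → locker 1 (new)  [load 145/175]
  100 → locker 2 (new)  [load 100/175]
  90 → locker 3 (new)  [load 90/175]
  90 → locker 4 (new)  [load 90/175]
  70 → locker 2  [load 170/175]
  60 → locker 3  [load 150/175]
  50 → locker 4  [load 140/175]
  45 → locker 5 (new)  [load 45/175]
  40 → locker 5  [load 85/175]
  35 → locker 4  [load 175/175]
  30 → locker 1  [load 175/175]
5 storage lockers opened.

5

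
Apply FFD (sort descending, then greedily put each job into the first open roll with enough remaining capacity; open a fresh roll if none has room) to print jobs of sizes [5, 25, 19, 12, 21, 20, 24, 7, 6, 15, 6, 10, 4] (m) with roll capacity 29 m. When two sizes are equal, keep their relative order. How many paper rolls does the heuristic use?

7

Sorted descending: 25, 24, 21, 20, 19, 15, 12, 10, 7, 6, 6, 5, 4.
  25 → roll 1 (new)  [load 25/29]
  24 → roll 2 (new)  [load 24/29]
  21 → roll 3 (new)  [load 21/29]
  20 → roll 4 (new)  [load 20/29]
  19 → roll 5 (new)  [load 19/29]
  15 → roll 6 (new)  [load 15/29]
  12 → roll 6  [load 27/29]
  10 → roll 5  [load 29/29]
  7 → roll 3  [load 28/29]
  6 → roll 4  [load 26/29]
  6 → roll 7 (new)  [load 6/29]
  5 → roll 2  [load 29/29]
  4 → roll 1  [load 29/29]
7 paper rolls opened.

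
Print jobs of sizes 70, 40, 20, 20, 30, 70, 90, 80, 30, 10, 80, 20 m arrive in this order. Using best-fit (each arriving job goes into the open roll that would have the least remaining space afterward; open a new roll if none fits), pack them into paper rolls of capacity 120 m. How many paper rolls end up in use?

  70 → roll 1 (new)  [load 70/120]
  40 → roll 1  [load 110/120]
  20 → roll 2 (new)  [load 20/120]
  20 → roll 2  [load 40/120]
  30 → roll 2  [load 70/120]
  70 → roll 3 (new)  [load 70/120]
  90 → roll 4 (new)  [load 90/120]
  80 → roll 5 (new)  [load 80/120]
  30 → roll 4  [load 120/120]
  10 → roll 1  [load 120/120]
  80 → roll 6 (new)  [load 80/120]
  20 → roll 5  [load 100/120]
6 paper rolls opened.

6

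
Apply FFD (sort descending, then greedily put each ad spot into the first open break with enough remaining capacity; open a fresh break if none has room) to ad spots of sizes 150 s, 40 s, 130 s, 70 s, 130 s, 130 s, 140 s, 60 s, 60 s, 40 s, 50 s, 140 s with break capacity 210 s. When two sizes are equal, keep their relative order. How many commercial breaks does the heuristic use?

6

Sorted descending: 150, 140, 140, 130, 130, 130, 70, 60, 60, 50, 40, 40.
  150 → break 1 (new)  [load 150/210]
  140 → break 2 (new)  [load 140/210]
  140 → break 3 (new)  [load 140/210]
  130 → break 4 (new)  [load 130/210]
  130 → break 5 (new)  [load 130/210]
  130 → break 6 (new)  [load 130/210]
  70 → break 2  [load 210/210]
  60 → break 1  [load 210/210]
  60 → break 3  [load 200/210]
  50 → break 4  [load 180/210]
  40 → break 5  [load 170/210]
  40 → break 5  [load 210/210]
6 commercial breaks opened.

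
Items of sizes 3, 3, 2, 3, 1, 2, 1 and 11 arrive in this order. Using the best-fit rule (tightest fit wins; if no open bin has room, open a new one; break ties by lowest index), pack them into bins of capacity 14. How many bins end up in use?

2

  3 → bin 1 (new)  [load 3/14]
  3 → bin 1  [load 6/14]
  2 → bin 1  [load 8/14]
  3 → bin 1  [load 11/14]
  1 → bin 1  [load 12/14]
  2 → bin 1  [load 14/14]
  1 → bin 2 (new)  [load 1/14]
  11 → bin 2  [load 12/14]
2 bins opened.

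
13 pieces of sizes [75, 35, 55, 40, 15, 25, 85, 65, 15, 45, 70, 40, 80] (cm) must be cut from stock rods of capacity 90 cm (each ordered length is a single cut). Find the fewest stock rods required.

Total = 85 + 80 + 75 + 70 + 65 + 55 + 45 + 40 + 40 + 35 + 25 + 15 + 15 = 645 cm.
Lower bound: ⌈645/90⌉ = 8 stock rods.
A packing using 8 stock rods:
  stock rod 1: 85 = 85
  stock rod 2: 80 = 80
  stock rod 3: 75 + 15 = 90
  stock rod 4: 70 + 15 = 85
  stock rod 5: 65 + 25 = 90
  stock rod 6: 55 + 35 = 90
  stock rod 7: 45 + 40 = 85
  stock rod 8: 40 = 40
This matches the lower bound, so 8 is optimal.

8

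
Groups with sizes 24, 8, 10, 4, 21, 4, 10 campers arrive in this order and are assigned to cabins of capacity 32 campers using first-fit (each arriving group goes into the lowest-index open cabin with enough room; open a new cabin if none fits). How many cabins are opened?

3

  24 → cabin 1 (new)  [load 24/32]
  8 → cabin 1  [load 32/32]
  10 → cabin 2 (new)  [load 10/32]
  4 → cabin 2  [load 14/32]
  21 → cabin 3 (new)  [load 21/32]
  4 → cabin 2  [load 18/32]
  10 → cabin 2  [load 28/32]
3 cabins opened.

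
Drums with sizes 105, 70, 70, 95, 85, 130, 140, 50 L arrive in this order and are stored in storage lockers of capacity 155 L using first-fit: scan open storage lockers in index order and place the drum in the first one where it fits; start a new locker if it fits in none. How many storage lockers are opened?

  105 → locker 1 (new)  [load 105/155]
  70 → locker 2 (new)  [load 70/155]
  70 → locker 2  [load 140/155]
  95 → locker 3 (new)  [load 95/155]
  85 → locker 4 (new)  [load 85/155]
  130 → locker 5 (new)  [load 130/155]
  140 → locker 6 (new)  [load 140/155]
  50 → locker 1  [load 155/155]
6 storage lockers opened.

6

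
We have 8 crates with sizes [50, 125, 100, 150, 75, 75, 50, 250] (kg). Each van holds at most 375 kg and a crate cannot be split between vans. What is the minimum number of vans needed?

Total = 250 + 150 + 125 + 100 + 75 + 75 + 50 + 50 = 875 kg.
Lower bound: ⌈875/375⌉ = 3 vans.
A packing using 3 vans:
  van 1: 250 + 125 = 375
  van 2: 150 + 100 + 75 + 50 = 375
  van 3: 75 + 50 = 125
This matches the lower bound, so 3 is optimal.

3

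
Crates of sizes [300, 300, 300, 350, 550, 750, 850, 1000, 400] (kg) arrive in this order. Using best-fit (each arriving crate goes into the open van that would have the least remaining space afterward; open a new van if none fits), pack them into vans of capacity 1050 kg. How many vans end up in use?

  300 → van 1 (new)  [load 300/1050]
  300 → van 1  [load 600/1050]
  300 → van 1  [load 900/1050]
  350 → van 2 (new)  [load 350/1050]
  550 → van 2  [load 900/1050]
  750 → van 3 (new)  [load 750/1050]
  850 → van 4 (new)  [load 850/1050]
  1000 → van 5 (new)  [load 1000/1050]
  400 → van 6 (new)  [load 400/1050]
6 vans opened.

6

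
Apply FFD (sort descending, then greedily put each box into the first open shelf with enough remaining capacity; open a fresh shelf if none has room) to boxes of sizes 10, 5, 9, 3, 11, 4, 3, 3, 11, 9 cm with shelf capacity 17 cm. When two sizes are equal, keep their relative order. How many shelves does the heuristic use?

5

Sorted descending: 11, 11, 10, 9, 9, 5, 4, 3, 3, 3.
  11 → shelf 1 (new)  [load 11/17]
  11 → shelf 2 (new)  [load 11/17]
  10 → shelf 3 (new)  [load 10/17]
  9 → shelf 4 (new)  [load 9/17]
  9 → shelf 5 (new)  [load 9/17]
  5 → shelf 1  [load 16/17]
  4 → shelf 2  [load 15/17]
  3 → shelf 3  [load 13/17]
  3 → shelf 3  [load 16/17]
  3 → shelf 4  [load 12/17]
5 shelves opened.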